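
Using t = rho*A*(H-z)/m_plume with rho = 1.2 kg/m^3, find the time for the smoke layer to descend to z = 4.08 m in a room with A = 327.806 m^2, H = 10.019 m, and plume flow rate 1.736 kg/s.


H - z = 5.939 m
t = 1.2 * 327.806 * 5.939 / 1.736 = 1345.7 s

1345.7 s


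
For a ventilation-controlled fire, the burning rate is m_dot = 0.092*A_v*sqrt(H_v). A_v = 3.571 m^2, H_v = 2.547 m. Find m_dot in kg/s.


sqrt(H_v) = 1.5959
m_dot = 0.092 * 3.571 * 1.5959 = 0.52431 kg/s

0.52431 kg/s


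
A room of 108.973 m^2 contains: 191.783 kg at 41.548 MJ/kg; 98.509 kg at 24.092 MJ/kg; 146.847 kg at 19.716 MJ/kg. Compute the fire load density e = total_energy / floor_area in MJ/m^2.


Total energy = 191.783*41.548 + 98.509*24.092 + 146.847*19.716
= 7968.200 + 2373.279 + 2895.235
= 13236.71 MJ
e = 13236.71 / 108.973 = 121.47 MJ/m^2

121.47 MJ/m^2


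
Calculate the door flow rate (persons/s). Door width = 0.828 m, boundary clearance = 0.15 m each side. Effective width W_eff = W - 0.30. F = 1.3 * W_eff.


W_eff = 0.828 - 0.30 = 0.528 m
F = 1.3 * 0.528 = 0.68640 persons/s

0.68640 persons/s


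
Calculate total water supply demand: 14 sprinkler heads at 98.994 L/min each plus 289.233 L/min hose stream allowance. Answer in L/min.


Sprinkler demand = 14 * 98.994 = 1385.916 L/min
Total = 1385.916 + 289.233 = 1675.149 L/min

1675.149 L/min


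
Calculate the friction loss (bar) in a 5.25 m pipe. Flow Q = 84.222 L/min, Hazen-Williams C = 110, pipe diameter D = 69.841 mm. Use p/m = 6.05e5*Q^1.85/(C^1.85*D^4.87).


Q^1.85 = 3647.9
C^1.85 = 5978.3
D^4.87 = 9.5679e+08
p/m = 0.00038583 bar/m
p_total = 0.00038583 * 5.25 = 0.0020256 bar

0.0020256 bar


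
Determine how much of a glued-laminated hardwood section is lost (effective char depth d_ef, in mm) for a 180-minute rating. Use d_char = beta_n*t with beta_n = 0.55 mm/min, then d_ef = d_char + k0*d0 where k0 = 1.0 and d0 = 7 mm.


d_char = 0.55 * 180 = 99 mm
d_ef = 99 + 1.0*7 = 106 mm

106 mm


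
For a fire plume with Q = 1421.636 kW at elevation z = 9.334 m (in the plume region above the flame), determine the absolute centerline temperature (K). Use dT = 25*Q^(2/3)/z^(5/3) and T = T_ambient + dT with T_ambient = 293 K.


Q^(2/3) = 126.43
z^(5/3) = 41.379
dT = 25 * 126.43 / 41.379 = 76.387 K
T = 293 + 76.387 = 369.39 K

369.39 K


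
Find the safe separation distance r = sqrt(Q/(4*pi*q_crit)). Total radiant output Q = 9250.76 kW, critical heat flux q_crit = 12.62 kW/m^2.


4*pi*q_crit = 158.59
Q/(4*pi*q_crit) = 58.332
r = sqrt(58.332) = 7.6376 m

7.6376 m


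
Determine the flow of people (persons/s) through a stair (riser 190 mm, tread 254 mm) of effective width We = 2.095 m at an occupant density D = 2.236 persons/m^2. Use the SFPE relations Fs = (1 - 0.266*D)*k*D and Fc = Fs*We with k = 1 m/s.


1 - 0.266*D = 1 - 0.266*2.236 = 0.40522
Fs = 0.40522 * 1 * 2.236 = 0.90608 persons/(s*m)
Fc = 0.90608 * 2.095 = 1.8982 persons/s

1.8982 persons/s


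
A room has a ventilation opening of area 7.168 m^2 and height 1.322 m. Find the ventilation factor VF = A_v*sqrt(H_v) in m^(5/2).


sqrt(H_v) = 1.1498
VF = 7.168 * 1.1498 = 8.2416 m^(5/2)

8.2416 m^(5/2)


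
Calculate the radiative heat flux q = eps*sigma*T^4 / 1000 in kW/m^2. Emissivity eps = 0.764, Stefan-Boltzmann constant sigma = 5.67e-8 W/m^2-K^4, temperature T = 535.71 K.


T^4 = 8.2361e+10
q = 0.764 * 5.67e-8 * 8.2361e+10 / 1000 = 3.5678 kW/m^2

3.5678 kW/m^2


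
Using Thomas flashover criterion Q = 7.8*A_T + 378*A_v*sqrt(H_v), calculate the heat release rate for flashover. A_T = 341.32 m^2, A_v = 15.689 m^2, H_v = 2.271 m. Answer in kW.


7.8*A_T = 2662.296
sqrt(H_v) = 1.5070
378*A_v*sqrt(H_v) = 8937.1
Q = 2662.296 + 8937.1 = 11599 kW

11599 kW


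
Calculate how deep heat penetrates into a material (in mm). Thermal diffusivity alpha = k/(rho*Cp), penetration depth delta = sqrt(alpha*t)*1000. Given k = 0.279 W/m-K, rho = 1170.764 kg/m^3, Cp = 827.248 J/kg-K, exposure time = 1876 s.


alpha = 0.279 / (1170.764 * 827.248) = 2.8807e-07 m^2/s
alpha * t = 0.00054042
delta = sqrt(0.00054042) * 1000 = 23.247 mm

23.247 mm


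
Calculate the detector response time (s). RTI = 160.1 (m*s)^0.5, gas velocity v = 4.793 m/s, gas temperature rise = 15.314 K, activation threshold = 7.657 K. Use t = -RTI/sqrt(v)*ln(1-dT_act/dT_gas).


dT_act/dT_gas = 0.5
ln(1 - 0.5) = -0.69315
t = -160.1 / sqrt(4.793) * -0.69315 = 50.689 s

50.689 s


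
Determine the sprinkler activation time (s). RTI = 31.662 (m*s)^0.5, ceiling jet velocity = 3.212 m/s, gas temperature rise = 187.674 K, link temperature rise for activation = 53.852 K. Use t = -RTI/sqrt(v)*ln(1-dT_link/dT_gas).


dT_link/dT_gas = 0.28694
ln(1 - 0.28694) = -0.33820
t = -31.662 / sqrt(3.212) * -0.33820 = 5.9747 s

5.9747 s


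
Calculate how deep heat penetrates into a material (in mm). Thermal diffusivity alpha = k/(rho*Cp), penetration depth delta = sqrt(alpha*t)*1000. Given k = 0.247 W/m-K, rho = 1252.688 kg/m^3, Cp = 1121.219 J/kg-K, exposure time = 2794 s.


alpha = 0.247 / (1252.688 * 1121.219) = 1.7586e-07 m^2/s
alpha * t = 0.00049135
delta = sqrt(0.00049135) * 1000 = 22.166 mm

22.166 mm


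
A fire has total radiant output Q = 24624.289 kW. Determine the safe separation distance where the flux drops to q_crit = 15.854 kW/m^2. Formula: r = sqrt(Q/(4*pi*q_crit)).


4*pi*q_crit = 199.23
Q/(4*pi*q_crit) = 123.60
r = sqrt(123.60) = 11.118 m

11.118 m


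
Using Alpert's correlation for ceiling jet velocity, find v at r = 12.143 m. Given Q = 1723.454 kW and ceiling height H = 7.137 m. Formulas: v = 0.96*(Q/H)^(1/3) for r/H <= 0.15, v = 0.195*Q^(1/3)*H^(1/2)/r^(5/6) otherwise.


r/H = 12.143 / 7.137 = 1.7014
r/H > 0.15, so v = 0.195*Q^(1/3)*H^(1/2)/r^(5/6)
Q^(1/3) = 11.989
H^(1/2) = 2.6715
r^(5/6) = 8.0095
v = 0.195 * 11.989 * 2.6715 / 8.0095 = 0.77981 m/s

0.77981 m/s


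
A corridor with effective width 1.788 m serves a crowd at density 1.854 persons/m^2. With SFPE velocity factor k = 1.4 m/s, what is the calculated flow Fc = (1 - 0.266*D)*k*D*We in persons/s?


1 - 0.266*D = 1 - 0.266*1.854 = 0.50684
Fs = 0.50684 * 1.4 * 1.854 = 1.3155 persons/(s*m)
Fc = 1.3155 * 1.788 = 2.3522 persons/s

2.3522 persons/s


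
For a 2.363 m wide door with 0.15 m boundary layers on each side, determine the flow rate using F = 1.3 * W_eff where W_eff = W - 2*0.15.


W_eff = 2.363 - 0.30 = 2.063 m
F = 1.3 * 2.063 = 2.6819 persons/s

2.6819 persons/s


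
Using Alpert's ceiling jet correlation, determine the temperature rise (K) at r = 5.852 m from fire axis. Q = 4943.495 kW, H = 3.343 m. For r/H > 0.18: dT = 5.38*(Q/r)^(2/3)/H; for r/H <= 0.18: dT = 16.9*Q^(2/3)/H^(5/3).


r/H = 5.852 / 3.343 = 1.7505
r/H > 0.18, so dT = 5.38*(Q/r)^(2/3)/H
Q/r = 844.75
(Q/r)^(2/3) = 89.362
dT = 5.38 * 89.362 / 3.343 = 143.81 K

143.81 K


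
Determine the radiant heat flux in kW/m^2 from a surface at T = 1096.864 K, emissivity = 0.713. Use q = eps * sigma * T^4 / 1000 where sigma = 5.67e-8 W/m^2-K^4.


T^4 = 1.4475e+12
q = 0.713 * 5.67e-8 * 1.4475e+12 / 1000 = 58.517 kW/m^2

58.517 kW/m^2


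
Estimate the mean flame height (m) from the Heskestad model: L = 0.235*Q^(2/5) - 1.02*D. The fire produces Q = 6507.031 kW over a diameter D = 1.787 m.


Q^(2/5) = 33.524
0.235 * Q^(2/5) = 7.8781
1.02 * D = 1.8227
L = 6.0554 m

6.0554 m


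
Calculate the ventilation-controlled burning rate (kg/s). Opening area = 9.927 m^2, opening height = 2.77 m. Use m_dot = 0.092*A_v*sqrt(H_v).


sqrt(H_v) = 1.6643
m_dot = 0.092 * 9.927 * 1.6643 = 1.5200 kg/s

1.5200 kg/s


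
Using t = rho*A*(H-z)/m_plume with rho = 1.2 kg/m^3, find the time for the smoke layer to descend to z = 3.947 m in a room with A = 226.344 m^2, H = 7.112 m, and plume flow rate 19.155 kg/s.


H - z = 3.165 m
t = 1.2 * 226.344 * 3.165 / 19.155 = 44.879 s

44.879 s


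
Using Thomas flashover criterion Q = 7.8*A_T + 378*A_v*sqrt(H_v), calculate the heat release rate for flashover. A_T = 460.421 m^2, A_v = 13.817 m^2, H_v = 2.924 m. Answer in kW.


7.8*A_T = 3591.3
sqrt(H_v) = 1.7100
378*A_v*sqrt(H_v) = 8930.9
Q = 3591.3 + 8930.9 = 12522 kW

12522 kW


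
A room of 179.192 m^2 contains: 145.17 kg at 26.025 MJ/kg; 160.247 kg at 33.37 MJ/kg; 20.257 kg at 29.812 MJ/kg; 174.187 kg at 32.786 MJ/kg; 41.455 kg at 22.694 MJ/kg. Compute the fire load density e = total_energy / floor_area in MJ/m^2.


Total energy = 145.17*26.025 + 160.247*33.37 + 20.257*29.812 + 174.187*32.786 + 41.455*22.694
= 3778.049 + 5347.442 + 603.9017 + 5710.895 + 940.7798
= 16381.07 MJ
e = 16381.07 / 179.192 = 91.416 MJ/m^2

91.416 MJ/m^2


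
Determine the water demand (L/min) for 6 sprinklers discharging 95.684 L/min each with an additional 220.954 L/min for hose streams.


Sprinkler demand = 6 * 95.684 = 574.104 L/min
Total = 574.104 + 220.954 = 795.058 L/min

795.058 L/min


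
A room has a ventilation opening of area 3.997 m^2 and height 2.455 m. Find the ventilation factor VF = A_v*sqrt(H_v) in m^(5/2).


sqrt(H_v) = 1.5668
VF = 3.997 * 1.5668 = 6.2627 m^(5/2)

6.2627 m^(5/2)


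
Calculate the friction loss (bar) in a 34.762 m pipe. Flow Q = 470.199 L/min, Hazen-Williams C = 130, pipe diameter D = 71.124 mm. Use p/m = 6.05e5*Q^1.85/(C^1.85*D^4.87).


Q^1.85 = 87846
C^1.85 = 8143.2
D^4.87 = 1.0455e+09
p/m = 0.0062426 bar/m
p_total = 0.0062426 * 34.762 = 0.21700 bar

0.21700 bar


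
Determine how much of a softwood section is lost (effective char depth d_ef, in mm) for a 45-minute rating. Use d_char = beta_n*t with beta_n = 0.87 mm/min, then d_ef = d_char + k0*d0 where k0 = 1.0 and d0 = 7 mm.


d_char = 0.87 * 45 = 39.15 mm
d_ef = 39.15 + 1.0*7 = 46.15 mm

46.15 mm


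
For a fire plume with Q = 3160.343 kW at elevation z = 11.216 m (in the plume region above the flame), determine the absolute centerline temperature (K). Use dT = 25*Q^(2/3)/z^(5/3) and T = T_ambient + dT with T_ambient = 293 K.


Q^(2/3) = 215.36
z^(5/3) = 56.199
dT = 25 * 215.36 / 56.199 = 95.800 K
T = 293 + 95.800 = 388.80 K

388.80 K


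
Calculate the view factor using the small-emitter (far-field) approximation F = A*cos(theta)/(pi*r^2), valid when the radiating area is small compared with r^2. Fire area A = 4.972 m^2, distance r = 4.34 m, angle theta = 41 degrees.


cos(41 deg) = 0.75471
pi*r^2 = 59.174
F = 4.972 * 0.75471 / 59.174 = 0.063413

0.063413


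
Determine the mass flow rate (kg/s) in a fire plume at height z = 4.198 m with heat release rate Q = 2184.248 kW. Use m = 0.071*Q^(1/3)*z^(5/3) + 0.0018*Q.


Q^(1/3) = 12.975
z^(5/3) = 10.925
First term = 0.071 * 12.975 * 10.925 = 10.064
Second term = 0.0018 * 2184.248 = 3.9316
m = 13.995 kg/s

13.995 kg/s


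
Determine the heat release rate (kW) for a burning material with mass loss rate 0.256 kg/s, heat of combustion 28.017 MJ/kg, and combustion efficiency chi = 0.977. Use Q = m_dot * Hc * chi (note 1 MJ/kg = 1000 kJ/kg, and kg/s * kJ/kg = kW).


Hc = 28.017 MJ/kg = 28.017 * 1000 kJ/kg = 28017 kJ/kg
Q = 0.256 kg/s * 28017 kJ/kg * 0.977 = 7007.4 kW

7007.4 kW


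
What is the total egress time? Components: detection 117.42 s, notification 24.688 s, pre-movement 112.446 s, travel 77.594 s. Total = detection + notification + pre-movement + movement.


Total = 117.42 + 24.688 + 112.446 + 77.594 = 332.148 s

332.148 s


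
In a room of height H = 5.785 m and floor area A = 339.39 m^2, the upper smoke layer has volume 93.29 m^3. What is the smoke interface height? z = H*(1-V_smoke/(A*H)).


V/(A*H) = 0.047515
1 - 0.047515 = 0.95248
z = 5.785 * 0.95248 = 5.5101 m

5.5101 m


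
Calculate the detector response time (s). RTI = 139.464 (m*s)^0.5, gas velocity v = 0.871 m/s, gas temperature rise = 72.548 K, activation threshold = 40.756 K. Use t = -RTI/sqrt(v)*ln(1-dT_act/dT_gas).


dT_act/dT_gas = 0.56178
ln(1 - 0.56178) = -0.82503
t = -139.464 / sqrt(0.871) * -0.82503 = 123.29 s

123.29 s


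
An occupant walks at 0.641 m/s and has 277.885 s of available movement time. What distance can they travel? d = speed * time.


d = 0.641 * 277.885 = 178.12 m

178.12 m


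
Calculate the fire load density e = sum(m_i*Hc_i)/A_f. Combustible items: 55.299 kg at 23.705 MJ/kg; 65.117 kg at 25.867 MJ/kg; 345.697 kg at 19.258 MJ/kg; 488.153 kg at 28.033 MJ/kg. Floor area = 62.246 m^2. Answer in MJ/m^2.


Total energy = 55.299*23.705 + 65.117*25.867 + 345.697*19.258 + 488.153*28.033
= 1310.863 + 1684.381 + 6657.433 + 13684.39
= 23337.07 MJ
e = 23337.07 / 62.246 = 374.92 MJ/m^2

374.92 MJ/m^2


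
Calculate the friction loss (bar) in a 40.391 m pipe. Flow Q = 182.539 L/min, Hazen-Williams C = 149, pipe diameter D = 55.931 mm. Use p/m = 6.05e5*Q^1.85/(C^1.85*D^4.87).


Q^1.85 = 15258
C^1.85 = 10481
D^4.87 = 3.2439e+08
p/m = 0.0027152 bar/m
p_total = 0.0027152 * 40.391 = 0.10967 bar

0.10967 bar


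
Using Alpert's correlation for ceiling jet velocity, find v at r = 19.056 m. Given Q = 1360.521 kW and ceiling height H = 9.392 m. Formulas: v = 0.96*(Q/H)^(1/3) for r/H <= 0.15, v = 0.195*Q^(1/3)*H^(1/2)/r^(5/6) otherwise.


r/H = 19.056 / 9.392 = 2.0290
r/H > 0.15, so v = 0.195*Q^(1/3)*H^(1/2)/r^(5/6)
Q^(1/3) = 11.081
H^(1/2) = 3.0646
r^(5/6) = 11.660
v = 0.195 * 11.081 * 3.0646 / 11.660 = 0.56792 m/s

0.56792 m/s


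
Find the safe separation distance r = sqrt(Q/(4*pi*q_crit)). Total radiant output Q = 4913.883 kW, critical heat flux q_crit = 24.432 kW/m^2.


4*pi*q_crit = 307.02
Q/(4*pi*q_crit) = 16.005
r = sqrt(16.005) = 4.0006 m

4.0006 m


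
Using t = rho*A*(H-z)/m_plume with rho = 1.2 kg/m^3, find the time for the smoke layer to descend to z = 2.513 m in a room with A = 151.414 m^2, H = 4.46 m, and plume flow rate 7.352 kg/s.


H - z = 1.947 m
t = 1.2 * 151.414 * 1.947 / 7.352 = 48.118 s

48.118 s


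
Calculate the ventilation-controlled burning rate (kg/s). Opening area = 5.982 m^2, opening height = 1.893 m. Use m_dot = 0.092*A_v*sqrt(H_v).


sqrt(H_v) = 1.3759
m_dot = 0.092 * 5.982 * 1.3759 = 0.75720 kg/s

0.75720 kg/s


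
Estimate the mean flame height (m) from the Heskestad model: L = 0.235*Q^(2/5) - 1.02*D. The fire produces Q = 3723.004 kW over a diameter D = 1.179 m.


Q^(2/5) = 26.814
0.235 * Q^(2/5) = 6.3012
1.02 * D = 1.2026
L = 5.0986 m

5.0986 m


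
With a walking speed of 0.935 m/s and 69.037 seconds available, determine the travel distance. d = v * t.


d = 0.935 * 69.037 = 64.550 m

64.550 m


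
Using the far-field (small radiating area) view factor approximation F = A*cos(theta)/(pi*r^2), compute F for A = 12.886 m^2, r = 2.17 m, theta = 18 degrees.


cos(18 deg) = 0.95106
pi*r^2 = 14.793
F = 12.886 * 0.95106 / 14.793 = 0.82843

0.82843


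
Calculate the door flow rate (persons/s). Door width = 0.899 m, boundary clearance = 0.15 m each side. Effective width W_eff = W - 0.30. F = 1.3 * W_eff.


W_eff = 0.899 - 0.30 = 0.599 m
F = 1.3 * 0.599 = 0.77870 persons/s

0.77870 persons/s


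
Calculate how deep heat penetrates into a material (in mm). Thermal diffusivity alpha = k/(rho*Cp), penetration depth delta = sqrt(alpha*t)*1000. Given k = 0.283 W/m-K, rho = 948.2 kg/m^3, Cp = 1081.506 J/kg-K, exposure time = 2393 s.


alpha = 0.283 / (948.2 * 1081.506) = 2.7597e-07 m^2/s
alpha * t = 0.00066039
delta = sqrt(0.00066039) * 1000 = 25.698 mm

25.698 mm


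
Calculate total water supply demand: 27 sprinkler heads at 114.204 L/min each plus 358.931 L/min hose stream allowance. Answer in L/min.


Sprinkler demand = 27 * 114.204 = 3083.508 L/min
Total = 3083.508 + 358.931 = 3442.439 L/min

3442.439 L/min


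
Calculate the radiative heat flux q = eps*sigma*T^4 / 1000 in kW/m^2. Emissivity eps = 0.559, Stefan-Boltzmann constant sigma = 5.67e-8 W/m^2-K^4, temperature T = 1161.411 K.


T^4 = 1.8195e+12
q = 0.559 * 5.67e-8 * 1.8195e+12 / 1000 = 57.668 kW/m^2

57.668 kW/m^2


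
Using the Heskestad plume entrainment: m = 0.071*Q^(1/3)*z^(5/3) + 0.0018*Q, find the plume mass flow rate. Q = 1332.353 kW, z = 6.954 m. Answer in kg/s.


Q^(1/3) = 11.004
z^(5/3) = 25.335
First term = 0.071 * 11.004 * 25.335 = 19.793
Second term = 0.0018 * 1332.353 = 2.3982
m = 22.192 kg/s

22.192 kg/s


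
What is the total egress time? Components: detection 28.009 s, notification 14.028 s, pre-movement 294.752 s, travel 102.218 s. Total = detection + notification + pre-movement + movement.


Total = 28.009 + 14.028 + 294.752 + 102.218 = 439.007 s

439.007 s


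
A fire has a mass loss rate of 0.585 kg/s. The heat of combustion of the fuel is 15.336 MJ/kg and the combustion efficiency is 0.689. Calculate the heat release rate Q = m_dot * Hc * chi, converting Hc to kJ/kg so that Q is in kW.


Hc = 15.336 MJ/kg = 15.336 * 1000 kJ/kg = 15336 kJ/kg
Q = 0.585 kg/s * 15336 kJ/kg * 0.689 = 6181.4 kW

6181.4 kW


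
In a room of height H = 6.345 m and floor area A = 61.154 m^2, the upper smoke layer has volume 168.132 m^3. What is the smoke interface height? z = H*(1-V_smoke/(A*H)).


V/(A*H) = 0.43331
1 - 0.43331 = 0.56669
z = 6.345 * 0.56669 = 3.5957 m

3.5957 m


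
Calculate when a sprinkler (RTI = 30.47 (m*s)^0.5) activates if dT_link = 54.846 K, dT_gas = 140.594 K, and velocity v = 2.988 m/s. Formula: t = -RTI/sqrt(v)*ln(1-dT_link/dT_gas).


dT_link/dT_gas = 0.39010
ln(1 - 0.39010) = -0.49446
t = -30.47 / sqrt(2.988) * -0.49446 = 8.7160 s

8.7160 s


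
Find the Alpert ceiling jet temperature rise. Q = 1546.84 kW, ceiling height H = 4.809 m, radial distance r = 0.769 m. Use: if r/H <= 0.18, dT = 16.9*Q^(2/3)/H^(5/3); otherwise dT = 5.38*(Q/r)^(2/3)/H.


r/H = 0.769 / 4.809 = 0.15991
r/H <= 0.18, so dT = 16.9*Q^(2/3)/H^(5/3)
Q^(2/3) = 133.75
H^(5/3) = 13.701
dT = 16.9 * 133.75 / 13.701 = 164.98 K

164.98 K


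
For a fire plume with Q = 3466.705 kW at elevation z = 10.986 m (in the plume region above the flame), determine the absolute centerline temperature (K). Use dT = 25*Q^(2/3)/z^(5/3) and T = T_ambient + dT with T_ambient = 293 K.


Q^(2/3) = 229.06
z^(5/3) = 54.292
dT = 25 * 229.06 / 54.292 = 105.48 K
T = 293 + 105.48 = 398.48 K

398.48 K


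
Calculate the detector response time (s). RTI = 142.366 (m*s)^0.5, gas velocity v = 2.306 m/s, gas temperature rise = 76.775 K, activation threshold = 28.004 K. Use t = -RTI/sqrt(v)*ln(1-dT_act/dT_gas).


dT_act/dT_gas = 0.36475
ln(1 - 0.36475) = -0.45374
t = -142.366 / sqrt(2.306) * -0.45374 = 42.539 s

42.539 s


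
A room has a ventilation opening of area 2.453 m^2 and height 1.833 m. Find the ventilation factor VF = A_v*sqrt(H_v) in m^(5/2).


sqrt(H_v) = 1.3539
VF = 2.453 * 1.3539 = 3.3211 m^(5/2)

3.3211 m^(5/2)


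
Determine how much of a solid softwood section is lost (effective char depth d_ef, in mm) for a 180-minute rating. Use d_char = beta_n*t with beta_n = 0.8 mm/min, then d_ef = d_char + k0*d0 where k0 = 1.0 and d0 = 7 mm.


d_char = 0.8 * 180 = 144 mm
d_ef = 144 + 1.0*7 = 151 mm

151 mm


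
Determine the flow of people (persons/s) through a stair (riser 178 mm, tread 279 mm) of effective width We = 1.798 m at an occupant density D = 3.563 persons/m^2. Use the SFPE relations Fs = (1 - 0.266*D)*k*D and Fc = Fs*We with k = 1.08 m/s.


1 - 0.266*D = 1 - 0.266*3.563 = 0.052242
Fs = 0.052242 * 1.08 * 3.563 = 0.20103 persons/(s*m)
Fc = 0.20103 * 1.798 = 0.36145 persons/s

0.36145 persons/s


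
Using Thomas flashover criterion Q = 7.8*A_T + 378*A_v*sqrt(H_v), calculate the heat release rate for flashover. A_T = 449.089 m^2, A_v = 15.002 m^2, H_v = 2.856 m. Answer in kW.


7.8*A_T = 3502.9
sqrt(H_v) = 1.6900
378*A_v*sqrt(H_v) = 9583.4
Q = 3502.9 + 9583.4 = 13086 kW

13086 kW


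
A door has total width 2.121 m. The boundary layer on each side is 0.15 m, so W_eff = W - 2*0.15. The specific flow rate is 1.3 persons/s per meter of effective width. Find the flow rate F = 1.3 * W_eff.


W_eff = 2.121 - 0.30 = 1.821 m
F = 1.3 * 1.821 = 2.3673 persons/s

2.3673 persons/s


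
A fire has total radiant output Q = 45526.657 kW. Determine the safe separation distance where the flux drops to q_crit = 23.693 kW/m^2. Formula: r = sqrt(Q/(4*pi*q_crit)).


4*pi*q_crit = 297.74
Q/(4*pi*q_crit) = 152.91
r = sqrt(152.91) = 12.366 m

12.366 m


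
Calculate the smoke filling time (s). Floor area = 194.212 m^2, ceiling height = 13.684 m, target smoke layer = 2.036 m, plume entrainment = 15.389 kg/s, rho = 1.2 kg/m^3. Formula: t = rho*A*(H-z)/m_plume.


H - z = 11.648 m
t = 1.2 * 194.212 * 11.648 / 15.389 = 176.40 s

176.40 s


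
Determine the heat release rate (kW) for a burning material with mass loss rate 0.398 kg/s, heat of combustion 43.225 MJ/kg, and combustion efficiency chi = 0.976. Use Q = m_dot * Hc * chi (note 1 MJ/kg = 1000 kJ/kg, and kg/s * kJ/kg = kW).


Hc = 43.225 MJ/kg = 43.225 * 1000 kJ/kg = 43225 kJ/kg
Q = 0.398 kg/s * 43225 kJ/kg * 0.976 = 16791 kW

16791 kW


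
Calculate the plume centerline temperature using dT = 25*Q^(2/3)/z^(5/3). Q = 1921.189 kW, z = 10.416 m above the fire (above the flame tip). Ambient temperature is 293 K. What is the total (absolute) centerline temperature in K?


Q^(2/3) = 154.54
z^(5/3) = 49.678
dT = 25 * 154.54 / 49.678 = 77.771 K
T = 293 + 77.771 = 370.77 K

370.77 K


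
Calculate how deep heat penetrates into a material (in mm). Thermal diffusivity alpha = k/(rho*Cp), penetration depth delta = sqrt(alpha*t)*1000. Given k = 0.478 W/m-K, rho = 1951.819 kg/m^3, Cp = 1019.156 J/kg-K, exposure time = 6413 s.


alpha = 0.478 / (1951.819 * 1019.156) = 2.4030e-07 m^2/s
alpha * t = 0.0015410
delta = sqrt(0.0015410) * 1000 = 39.256 mm

39.256 mm


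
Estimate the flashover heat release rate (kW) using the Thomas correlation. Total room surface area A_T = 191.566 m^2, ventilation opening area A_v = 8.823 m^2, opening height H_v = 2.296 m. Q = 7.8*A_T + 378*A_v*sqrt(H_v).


7.8*A_T = 1494.2
sqrt(H_v) = 1.5153
378*A_v*sqrt(H_v) = 5053.5
Q = 1494.2 + 5053.5 = 6547.7 kW

6547.7 kW


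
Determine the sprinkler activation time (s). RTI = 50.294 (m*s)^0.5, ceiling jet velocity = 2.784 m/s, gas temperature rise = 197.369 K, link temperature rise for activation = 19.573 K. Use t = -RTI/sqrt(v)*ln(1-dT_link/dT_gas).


dT_link/dT_gas = 0.099170
ln(1 - 0.099170) = -0.10444
t = -50.294 / sqrt(2.784) * -0.10444 = 3.1480 s

3.1480 s


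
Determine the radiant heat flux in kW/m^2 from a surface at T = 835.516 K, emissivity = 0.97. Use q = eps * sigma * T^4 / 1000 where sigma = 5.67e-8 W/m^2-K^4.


T^4 = 4.8733e+11
q = 0.97 * 5.67e-8 * 4.8733e+11 / 1000 = 26.802 kW/m^2

26.802 kW/m^2


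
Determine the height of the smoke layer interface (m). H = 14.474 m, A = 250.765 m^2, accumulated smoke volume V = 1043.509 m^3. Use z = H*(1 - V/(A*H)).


V/(A*H) = 0.28750
1 - 0.28750 = 0.71250
z = 14.474 * 0.71250 = 10.313 m

10.313 m


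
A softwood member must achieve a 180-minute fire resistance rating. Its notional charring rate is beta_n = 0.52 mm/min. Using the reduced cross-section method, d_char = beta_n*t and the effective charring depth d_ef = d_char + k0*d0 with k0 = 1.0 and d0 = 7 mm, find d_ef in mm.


d_char = 0.52 * 180 = 93.6 mm
d_ef = 93.6 + 1.0*7 = 100.6 mm

100.6 mm


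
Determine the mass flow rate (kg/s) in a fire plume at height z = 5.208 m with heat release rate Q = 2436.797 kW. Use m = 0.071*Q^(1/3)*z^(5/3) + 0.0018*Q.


Q^(1/3) = 13.457
z^(5/3) = 15.648
First term = 0.071 * 13.457 * 15.648 = 14.950
Second term = 0.0018 * 2436.797 = 4.3862
m = 19.337 kg/s

19.337 kg/s


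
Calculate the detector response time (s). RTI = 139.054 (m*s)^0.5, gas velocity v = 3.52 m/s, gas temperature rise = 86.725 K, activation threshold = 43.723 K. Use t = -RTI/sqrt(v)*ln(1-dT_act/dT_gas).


dT_act/dT_gas = 0.50416
ln(1 - 0.50416) = -0.70150
t = -139.054 / sqrt(3.52) * -0.70150 = 51.992 s

51.992 s


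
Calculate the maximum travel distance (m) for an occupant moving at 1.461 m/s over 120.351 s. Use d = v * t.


d = 1.461 * 120.351 = 175.83 m

175.83 m


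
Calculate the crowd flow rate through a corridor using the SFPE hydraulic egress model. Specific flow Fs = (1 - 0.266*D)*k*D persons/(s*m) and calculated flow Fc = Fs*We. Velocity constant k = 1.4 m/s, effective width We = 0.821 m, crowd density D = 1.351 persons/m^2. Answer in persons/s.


1 - 0.266*D = 1 - 0.266*1.351 = 0.64063
Fs = 0.64063 * 1.4 * 1.351 = 1.2117 persons/(s*m)
Fc = 1.2117 * 0.821 = 0.99480 persons/s

0.99480 persons/s


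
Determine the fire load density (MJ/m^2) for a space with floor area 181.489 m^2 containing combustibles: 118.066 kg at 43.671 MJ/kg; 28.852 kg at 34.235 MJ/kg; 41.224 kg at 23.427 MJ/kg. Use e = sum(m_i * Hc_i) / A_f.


Total energy = 118.066*43.671 + 28.852*34.235 + 41.224*23.427
= 5156.060 + 987.7482 + 965.7546
= 7109.563 MJ
e = 7109.563 / 181.489 = 39.174 MJ/m^2

39.174 MJ/m^2


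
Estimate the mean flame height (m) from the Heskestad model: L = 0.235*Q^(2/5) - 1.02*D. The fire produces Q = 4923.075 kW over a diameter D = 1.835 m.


Q^(2/5) = 29.984
0.235 * Q^(2/5) = 7.0463
1.02 * D = 1.8717
L = 5.1746 m

5.1746 m


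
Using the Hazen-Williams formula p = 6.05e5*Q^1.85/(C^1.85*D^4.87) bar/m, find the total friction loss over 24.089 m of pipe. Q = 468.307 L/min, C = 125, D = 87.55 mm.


Q^1.85 = 87193
C^1.85 = 7573.3
D^4.87 = 2.8760e+09
p/m = 0.0024220 bar/m
p_total = 0.0024220 * 24.089 = 0.058342 bar

0.058342 bar


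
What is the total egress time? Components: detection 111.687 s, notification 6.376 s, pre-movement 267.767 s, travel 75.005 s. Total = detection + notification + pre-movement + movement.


Total = 111.687 + 6.376 + 267.767 + 75.005 = 460.835 s

460.835 s


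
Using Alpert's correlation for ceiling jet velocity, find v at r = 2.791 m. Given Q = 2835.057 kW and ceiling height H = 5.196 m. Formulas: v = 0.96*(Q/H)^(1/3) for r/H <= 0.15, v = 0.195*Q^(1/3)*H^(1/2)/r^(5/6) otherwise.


r/H = 2.791 / 5.196 = 0.53714
r/H > 0.15, so v = 0.195*Q^(1/3)*H^(1/2)/r^(5/6)
Q^(1/3) = 14.153
H^(1/2) = 2.2795
r^(5/6) = 2.3522
v = 0.195 * 14.153 * 2.2795 / 2.3522 = 2.6746 m/s

2.6746 m/s


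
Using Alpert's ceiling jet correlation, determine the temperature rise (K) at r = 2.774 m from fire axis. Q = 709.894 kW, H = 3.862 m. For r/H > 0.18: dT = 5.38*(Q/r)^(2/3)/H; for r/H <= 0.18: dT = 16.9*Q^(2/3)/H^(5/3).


r/H = 2.774 / 3.862 = 0.71828
r/H > 0.18, so dT = 5.38*(Q/r)^(2/3)/H
Q/r = 255.91
(Q/r)^(2/3) = 40.308
dT = 5.38 * 40.308 / 3.862 = 56.152 K

56.152 K


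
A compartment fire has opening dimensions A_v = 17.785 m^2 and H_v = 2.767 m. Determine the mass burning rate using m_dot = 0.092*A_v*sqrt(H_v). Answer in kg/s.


sqrt(H_v) = 1.6634
m_dot = 0.092 * 17.785 * 1.6634 = 2.7217 kg/s

2.7217 kg/s


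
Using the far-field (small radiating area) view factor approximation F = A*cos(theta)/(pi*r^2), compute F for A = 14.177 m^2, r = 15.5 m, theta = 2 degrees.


cos(2 deg) = 0.99939
pi*r^2 = 754.77
F = 14.177 * 0.99939 / 754.77 = 0.018772

0.018772


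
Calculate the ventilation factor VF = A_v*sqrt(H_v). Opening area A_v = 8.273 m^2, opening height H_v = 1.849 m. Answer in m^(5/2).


sqrt(H_v) = 1.3598
VF = 8.273 * 1.3598 = 11.249 m^(5/2)

11.249 m^(5/2)


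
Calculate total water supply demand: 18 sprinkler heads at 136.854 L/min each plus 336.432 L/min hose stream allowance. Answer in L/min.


Sprinkler demand = 18 * 136.854 = 2463.372 L/min
Total = 2463.372 + 336.432 = 2799.804 L/min

2799.804 L/min


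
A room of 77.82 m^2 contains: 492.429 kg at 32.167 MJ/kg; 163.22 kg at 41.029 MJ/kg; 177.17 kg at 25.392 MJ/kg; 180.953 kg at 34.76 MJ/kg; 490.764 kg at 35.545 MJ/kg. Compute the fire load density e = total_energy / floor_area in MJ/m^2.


Total energy = 492.429*32.167 + 163.22*41.029 + 177.17*25.392 + 180.953*34.76 + 490.764*35.545
= 15839.96 + 6696.753 + 4498.701 + 6289.926 + 17444.21
= 50769.55 MJ
e = 50769.55 / 77.82 = 652.40 MJ/m^2

652.40 MJ/m^2


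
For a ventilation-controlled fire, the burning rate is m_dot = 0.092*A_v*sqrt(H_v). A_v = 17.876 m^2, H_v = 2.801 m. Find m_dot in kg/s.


sqrt(H_v) = 1.6736
m_dot = 0.092 * 17.876 * 1.6736 = 2.7524 kg/s

2.7524 kg/s


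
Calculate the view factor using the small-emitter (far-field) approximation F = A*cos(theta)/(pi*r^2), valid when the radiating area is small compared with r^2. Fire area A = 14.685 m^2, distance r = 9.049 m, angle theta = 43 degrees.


cos(43 deg) = 0.73135
pi*r^2 = 257.25
F = 14.685 * 0.73135 / 257.25 = 0.041749

0.041749


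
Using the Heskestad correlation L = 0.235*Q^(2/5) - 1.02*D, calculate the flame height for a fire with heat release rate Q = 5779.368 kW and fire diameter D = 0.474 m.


Q^(2/5) = 31.971
0.235 * Q^(2/5) = 7.5131
1.02 * D = 0.48348
L = 7.0296 m

7.0296 m


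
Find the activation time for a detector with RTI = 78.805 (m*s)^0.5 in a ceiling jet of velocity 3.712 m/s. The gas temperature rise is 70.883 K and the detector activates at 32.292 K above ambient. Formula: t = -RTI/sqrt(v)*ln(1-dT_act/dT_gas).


dT_act/dT_gas = 0.45557
ln(1 - 0.45557) = -0.60801
t = -78.805 / sqrt(3.712) * -0.60801 = 24.869 s

24.869 s


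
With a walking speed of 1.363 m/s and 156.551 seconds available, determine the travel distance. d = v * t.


d = 1.363 * 156.551 = 213.38 m

213.38 m


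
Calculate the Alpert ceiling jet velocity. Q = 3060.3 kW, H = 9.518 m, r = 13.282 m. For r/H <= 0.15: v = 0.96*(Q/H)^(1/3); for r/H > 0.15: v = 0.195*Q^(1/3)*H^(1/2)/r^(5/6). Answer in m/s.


r/H = 13.282 / 9.518 = 1.3955
r/H > 0.15, so v = 0.195*Q^(1/3)*H^(1/2)/r^(5/6)
Q^(1/3) = 14.518
H^(1/2) = 3.0851
r^(5/6) = 8.6308
v = 0.195 * 14.518 * 3.0851 / 8.6308 = 1.0120 m/s

1.0120 m/s


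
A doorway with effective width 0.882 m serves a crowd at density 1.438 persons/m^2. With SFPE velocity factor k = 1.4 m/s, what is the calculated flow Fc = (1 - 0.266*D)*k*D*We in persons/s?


1 - 0.266*D = 1 - 0.266*1.438 = 0.61749
Fs = 0.61749 * 1.4 * 1.438 = 1.2431 persons/(s*m)
Fc = 1.2431 * 0.882 = 1.0964 persons/s

1.0964 persons/s


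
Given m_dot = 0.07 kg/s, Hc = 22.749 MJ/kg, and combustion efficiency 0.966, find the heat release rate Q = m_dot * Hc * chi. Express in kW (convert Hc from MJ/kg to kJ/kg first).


Hc = 22.749 MJ/kg = 22.749 * 1000 kJ/kg = 22749 kJ/kg
Q = 0.07 kg/s * 22749 kJ/kg * 0.966 = 1538.3 kW

1538.3 kW


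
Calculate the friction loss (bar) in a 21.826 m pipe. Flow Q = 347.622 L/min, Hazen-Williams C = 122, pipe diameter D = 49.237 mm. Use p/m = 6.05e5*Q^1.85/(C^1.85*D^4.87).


Q^1.85 = 50240
C^1.85 = 7240.5
D^4.87 = 1.7437e+08
p/m = 0.024076 bar/m
p_total = 0.024076 * 21.826 = 0.52548 bar

0.52548 bar


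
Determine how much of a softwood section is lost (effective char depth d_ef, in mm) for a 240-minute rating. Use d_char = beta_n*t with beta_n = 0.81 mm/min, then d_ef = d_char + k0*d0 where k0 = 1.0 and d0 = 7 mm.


d_char = 0.81 * 240 = 194.4 mm
d_ef = 194.4 + 1.0*7 = 201.4 mm

201.4 mm


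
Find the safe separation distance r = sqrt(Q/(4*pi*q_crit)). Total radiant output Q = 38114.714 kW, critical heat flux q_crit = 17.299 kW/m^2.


4*pi*q_crit = 217.39
Q/(4*pi*q_crit) = 175.33
r = sqrt(175.33) = 13.241 m

13.241 m


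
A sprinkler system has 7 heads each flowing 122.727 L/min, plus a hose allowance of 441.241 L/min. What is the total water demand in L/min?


Sprinkler demand = 7 * 122.727 = 859.089 L/min
Total = 859.089 + 441.241 = 1300.33 L/min

1300.33 L/min


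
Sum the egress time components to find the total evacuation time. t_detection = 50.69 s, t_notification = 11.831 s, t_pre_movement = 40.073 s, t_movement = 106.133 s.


Total = 50.69 + 11.831 + 40.073 + 106.133 = 208.727 s

208.727 s


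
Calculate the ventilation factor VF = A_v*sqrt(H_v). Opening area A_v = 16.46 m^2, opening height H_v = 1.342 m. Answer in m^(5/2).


sqrt(H_v) = 1.1584
VF = 16.46 * 1.1584 = 19.068 m^(5/2)

19.068 m^(5/2)


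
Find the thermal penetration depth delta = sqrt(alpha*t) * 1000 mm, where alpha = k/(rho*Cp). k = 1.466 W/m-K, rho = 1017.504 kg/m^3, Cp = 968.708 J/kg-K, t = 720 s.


alpha = 1.466 / (1017.504 * 968.708) = 1.4873e-06 m^2/s
alpha * t = 0.0010709
delta = sqrt(0.0010709) * 1000 = 32.724 mm

32.724 mm


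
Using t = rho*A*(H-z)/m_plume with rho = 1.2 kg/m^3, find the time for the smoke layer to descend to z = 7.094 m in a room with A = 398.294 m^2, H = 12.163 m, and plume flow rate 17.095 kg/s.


H - z = 5.069 m
t = 1.2 * 398.294 * 5.069 / 17.095 = 141.72 s

141.72 s


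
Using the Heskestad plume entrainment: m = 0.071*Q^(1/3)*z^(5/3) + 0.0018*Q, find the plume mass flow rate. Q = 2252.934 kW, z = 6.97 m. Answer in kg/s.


Q^(1/3) = 13.109
z^(5/3) = 25.432
First term = 0.071 * 13.109 * 25.432 = 23.672
Second term = 0.0018 * 2252.934 = 4.0553
m = 27.727 kg/s

27.727 kg/s


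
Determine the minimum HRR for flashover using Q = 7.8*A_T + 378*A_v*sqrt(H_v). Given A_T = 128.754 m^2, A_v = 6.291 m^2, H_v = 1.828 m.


7.8*A_T = 1004.3
sqrt(H_v) = 1.3520
378*A_v*sqrt(H_v) = 3215.1
Q = 1004.3 + 3215.1 = 4219.4 kW

4219.4 kW


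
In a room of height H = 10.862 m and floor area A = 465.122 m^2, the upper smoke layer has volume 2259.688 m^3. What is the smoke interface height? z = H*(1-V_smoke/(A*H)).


V/(A*H) = 0.44727
1 - 0.44727 = 0.55273
z = 10.862 * 0.55273 = 6.0037 m

6.0037 m


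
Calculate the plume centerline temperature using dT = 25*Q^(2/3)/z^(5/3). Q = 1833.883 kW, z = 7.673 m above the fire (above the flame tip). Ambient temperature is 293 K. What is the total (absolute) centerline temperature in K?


Q^(2/3) = 149.82
z^(5/3) = 29.850
dT = 25 * 149.82 / 29.850 = 125.48 K
T = 293 + 125.48 = 418.48 K

418.48 K


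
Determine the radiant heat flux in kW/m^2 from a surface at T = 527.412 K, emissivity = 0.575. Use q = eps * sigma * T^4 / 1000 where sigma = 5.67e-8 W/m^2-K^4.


T^4 = 7.7375e+10
q = 0.575 * 5.67e-8 * 7.7375e+10 / 1000 = 2.5226 kW/m^2

2.5226 kW/m^2


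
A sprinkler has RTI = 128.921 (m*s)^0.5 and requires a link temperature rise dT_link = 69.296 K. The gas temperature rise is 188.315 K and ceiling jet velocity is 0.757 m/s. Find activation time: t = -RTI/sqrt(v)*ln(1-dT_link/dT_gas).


dT_link/dT_gas = 0.36798
ln(1 - 0.36798) = -0.45883
t = -128.921 / sqrt(0.757) * -0.45883 = 67.988 s

67.988 s


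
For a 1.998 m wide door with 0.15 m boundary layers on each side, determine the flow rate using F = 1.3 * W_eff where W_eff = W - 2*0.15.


W_eff = 1.998 - 0.30 = 1.698 m
F = 1.3 * 1.698 = 2.2074 persons/s

2.2074 persons/s


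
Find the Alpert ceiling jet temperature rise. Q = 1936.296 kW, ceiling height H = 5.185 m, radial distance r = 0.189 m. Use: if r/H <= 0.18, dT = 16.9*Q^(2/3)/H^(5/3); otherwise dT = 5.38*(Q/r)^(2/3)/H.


r/H = 0.189 / 5.185 = 0.036451
r/H <= 0.18, so dT = 16.9*Q^(2/3)/H^(5/3)
Q^(2/3) = 155.35
H^(5/3) = 15.533
dT = 16.9 * 155.35 / 15.533 = 169.03 K

169.03 K


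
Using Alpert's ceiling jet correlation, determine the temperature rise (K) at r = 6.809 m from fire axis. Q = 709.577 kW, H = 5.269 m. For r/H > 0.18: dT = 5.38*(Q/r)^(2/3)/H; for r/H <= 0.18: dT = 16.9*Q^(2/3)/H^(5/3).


r/H = 6.809 / 5.269 = 1.2923
r/H > 0.18, so dT = 5.38*(Q/r)^(2/3)/H
Q/r = 104.21
(Q/r)^(2/3) = 22.145
dT = 5.38 * 22.145 / 5.269 = 22.612 K

22.612 K


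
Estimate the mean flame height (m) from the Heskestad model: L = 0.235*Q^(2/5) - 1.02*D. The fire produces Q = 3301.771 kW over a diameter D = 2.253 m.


Q^(2/5) = 25.556
0.235 * Q^(2/5) = 6.0057
1.02 * D = 2.2981
L = 3.7077 m

3.7077 m


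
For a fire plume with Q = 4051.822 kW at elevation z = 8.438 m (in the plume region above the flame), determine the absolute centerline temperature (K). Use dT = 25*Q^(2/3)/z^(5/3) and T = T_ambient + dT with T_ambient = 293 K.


Q^(2/3) = 254.16
z^(5/3) = 34.973
dT = 25 * 254.16 / 34.973 = 181.68 K
T = 293 + 181.68 = 474.68 K

474.68 K


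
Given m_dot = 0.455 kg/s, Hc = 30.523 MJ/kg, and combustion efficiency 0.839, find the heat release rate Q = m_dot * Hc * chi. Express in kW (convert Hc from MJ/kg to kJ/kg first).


Hc = 30.523 MJ/kg = 30.523 * 1000 kJ/kg = 30523 kJ/kg
Q = 0.455 kg/s * 30523 kJ/kg * 0.839 = 11652 kW

11652 kW


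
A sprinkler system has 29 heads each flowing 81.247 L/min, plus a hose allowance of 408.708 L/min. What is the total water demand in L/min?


Sprinkler demand = 29 * 81.247 = 2356.163 L/min
Total = 2356.163 + 408.708 = 2764.871 L/min

2764.871 L/min


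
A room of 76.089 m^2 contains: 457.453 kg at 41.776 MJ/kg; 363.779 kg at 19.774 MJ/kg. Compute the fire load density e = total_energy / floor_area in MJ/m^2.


Total energy = 457.453*41.776 + 363.779*19.774
= 19110.56 + 7193.366
= 26303.92 MJ
e = 26303.92 / 76.089 = 345.70 MJ/m^2

345.70 MJ/m^2


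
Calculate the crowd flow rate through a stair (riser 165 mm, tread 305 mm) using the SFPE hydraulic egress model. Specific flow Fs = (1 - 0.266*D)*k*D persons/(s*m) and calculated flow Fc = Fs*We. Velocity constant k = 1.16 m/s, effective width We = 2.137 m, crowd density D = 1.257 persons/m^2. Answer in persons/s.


1 - 0.266*D = 1 - 0.266*1.257 = 0.66564
Fs = 0.66564 * 1.16 * 1.257 = 0.97058 persons/(s*m)
Fc = 0.97058 * 2.137 = 2.0741 persons/s

2.0741 persons/s


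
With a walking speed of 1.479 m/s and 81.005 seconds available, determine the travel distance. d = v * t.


d = 1.479 * 81.005 = 119.81 m

119.81 m


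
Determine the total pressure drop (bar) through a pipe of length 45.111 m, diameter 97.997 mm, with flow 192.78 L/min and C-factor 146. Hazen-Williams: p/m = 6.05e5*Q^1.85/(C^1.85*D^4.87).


Q^1.85 = 16880
C^1.85 = 10094
D^4.87 = 4.9797e+09
p/m = 0.00020317 bar/m
p_total = 0.00020317 * 45.111 = 0.0091652 bar

0.0091652 bar


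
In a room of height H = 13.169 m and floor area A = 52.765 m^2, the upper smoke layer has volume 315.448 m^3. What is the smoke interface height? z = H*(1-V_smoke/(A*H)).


V/(A*H) = 0.45397
1 - 0.45397 = 0.54603
z = 13.169 * 0.54603 = 7.1906 m

7.1906 m


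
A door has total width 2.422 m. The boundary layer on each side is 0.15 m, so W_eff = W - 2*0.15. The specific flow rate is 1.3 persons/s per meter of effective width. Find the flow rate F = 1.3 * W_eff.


W_eff = 2.422 - 0.30 = 2.122 m
F = 1.3 * 2.122 = 2.7586 persons/s

2.7586 persons/s


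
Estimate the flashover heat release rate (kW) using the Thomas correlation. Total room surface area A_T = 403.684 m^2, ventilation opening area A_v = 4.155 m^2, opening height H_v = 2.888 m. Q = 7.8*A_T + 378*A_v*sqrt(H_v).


7.8*A_T = 3148.7
sqrt(H_v) = 1.6994
378*A_v*sqrt(H_v) = 2669.1
Q = 3148.7 + 2669.1 = 5817.8 kW

5817.8 kW


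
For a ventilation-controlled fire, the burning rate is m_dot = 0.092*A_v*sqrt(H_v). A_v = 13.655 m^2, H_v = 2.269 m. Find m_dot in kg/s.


sqrt(H_v) = 1.5063
m_dot = 0.092 * 13.655 * 1.5063 = 1.8923 kg/s

1.8923 kg/s


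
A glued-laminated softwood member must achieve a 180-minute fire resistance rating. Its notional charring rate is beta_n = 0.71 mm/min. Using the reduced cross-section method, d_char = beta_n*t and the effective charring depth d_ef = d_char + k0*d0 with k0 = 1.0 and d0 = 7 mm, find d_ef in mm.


d_char = 0.71 * 180 = 127.8 mm
d_ef = 127.8 + 1.0*7 = 134.8 mm

134.8 mm


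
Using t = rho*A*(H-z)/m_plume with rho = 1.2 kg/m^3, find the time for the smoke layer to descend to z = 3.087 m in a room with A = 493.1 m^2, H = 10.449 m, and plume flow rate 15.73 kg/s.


H - z = 7.362 m
t = 1.2 * 493.1 * 7.362 / 15.73 = 276.94 s

276.94 s


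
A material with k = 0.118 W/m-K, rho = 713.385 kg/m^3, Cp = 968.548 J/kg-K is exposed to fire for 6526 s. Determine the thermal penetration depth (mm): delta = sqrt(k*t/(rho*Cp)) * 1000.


alpha = 0.118 / (713.385 * 968.548) = 1.7078e-07 m^2/s
alpha * t = 0.0011145
delta = sqrt(0.0011145) * 1000 = 33.384 mm

33.384 mm


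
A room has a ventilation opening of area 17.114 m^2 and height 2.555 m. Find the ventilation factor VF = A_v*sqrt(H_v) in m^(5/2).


sqrt(H_v) = 1.5984
VF = 17.114 * 1.5984 = 27.356 m^(5/2)

27.356 m^(5/2)
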